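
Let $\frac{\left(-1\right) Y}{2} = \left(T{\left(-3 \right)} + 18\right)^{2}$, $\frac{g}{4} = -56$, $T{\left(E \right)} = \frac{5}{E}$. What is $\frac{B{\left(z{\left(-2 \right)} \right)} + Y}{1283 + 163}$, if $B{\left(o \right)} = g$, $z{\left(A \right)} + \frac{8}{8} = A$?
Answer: $- \frac{3409}{6507} \approx -0.5239$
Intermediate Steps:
$z{\left(A \right)} = -1 + A$
$g = -224$ ($g = 4 \left(-56\right) = -224$)
$Y = - \frac{4802}{9}$ ($Y = - 2 \left(\frac{5}{-3} + 18\right)^{2} = - 2 \left(5 \left(- \frac{1}{3}\right) + 18\right)^{2} = - 2 \left(- \frac{5}{3} + 18\right)^{2} = - 2 \left(\frac{49}{3}\right)^{2} = \left(-2\right) \frac{2401}{9} = - \frac{4802}{9} \approx -533.56$)
$B{\left(o \right)} = -224$
$\frac{B{\left(z{\left(-2 \right)} \right)} + Y}{1283 + 163} = \frac{-224 - \frac{4802}{9}}{1283 + 163} = - \frac{6818}{9 \cdot 1446} = \left(- \frac{6818}{9}\right) \frac{1}{1446} = - \frac{3409}{6507}$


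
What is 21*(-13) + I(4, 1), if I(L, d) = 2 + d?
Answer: -270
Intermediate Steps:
21*(-13) + I(4, 1) = 21*(-13) + (2 + 1) = -273 + 3 = -270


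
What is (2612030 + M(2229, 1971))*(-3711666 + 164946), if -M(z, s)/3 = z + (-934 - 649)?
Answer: -9257265498240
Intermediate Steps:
M(z, s) = 4749 - 3*z (M(z, s) = -3*(z + (-934 - 649)) = -3*(z - 1583) = -3*(-1583 + z) = 4749 - 3*z)
(2612030 + M(2229, 1971))*(-3711666 + 164946) = (2612030 + (4749 - 3*2229))*(-3711666 + 164946) = (2612030 + (4749 - 6687))*(-3546720) = (2612030 - 1938)*(-3546720) = 2610092*(-3546720) = -9257265498240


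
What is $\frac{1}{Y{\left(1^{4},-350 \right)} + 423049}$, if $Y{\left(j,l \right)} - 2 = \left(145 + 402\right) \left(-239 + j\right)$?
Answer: $\frac{1}{292865} \approx 3.4145 \cdot 10^{-6}$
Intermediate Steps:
$Y{\left(j,l \right)} = -130731 + 547 j$ ($Y{\left(j,l \right)} = 2 + \left(145 + 402\right) \left(-239 + j\right) = 2 + 547 \left(-239 + j\right) = 2 + \left(-130733 + 547 j\right) = -130731 + 547 j$)
$\frac{1}{Y{\left(1^{4},-350 \right)} + 423049} = \frac{1}{\left(-130731 + 547 \cdot 1^{4}\right) + 423049} = \frac{1}{\left(-130731 + 547 \cdot 1\right) + 423049} = \frac{1}{\left(-130731 + 547\right) + 423049} = \frac{1}{-130184 + 423049} = \frac{1}{292865}$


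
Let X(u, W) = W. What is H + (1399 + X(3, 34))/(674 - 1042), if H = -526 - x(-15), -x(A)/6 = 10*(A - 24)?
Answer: -1056121/368 ≈ -2869.9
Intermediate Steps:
x(A) = 1440 - 60*A (x(A) = -60*(A - 24) = -60*(-24 + A) = -6*(-240 + 10*A) = 1440 - 60*A)
H = -2866 (H = -526 - (1440 - 60*(-15)) = -526 - (1440 + 900) = -526 - 1*2340 = -526 - 2340 = -2866)
H + (1399 + X(3, 34))/(674 - 1042) = -2866 + (1399 + 34)/(674 - 1042) = -2866 + 1433/(-368) = -2866 + 1433*(-1/368) = -2866 - 1433/368 = -1056121/368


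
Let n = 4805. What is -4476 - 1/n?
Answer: -21507181/4805 ≈ -4476.0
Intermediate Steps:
-4476 - 1/n = -4476 - 1/4805 = -21507181/4805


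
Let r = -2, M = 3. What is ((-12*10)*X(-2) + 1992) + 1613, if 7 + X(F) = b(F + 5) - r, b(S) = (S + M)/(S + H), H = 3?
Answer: 4085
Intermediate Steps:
b(S) = 1 (b(S) = (S + 3)/(S + 3) = (3 + S)/(3 + S) = 1)
X(F) = -4 (X(F) = -7 + (1 - 1*(-2)) = -7 + (1 + 2) = -7 + 3 = -4)
((-12*10)*X(-2) + 1992) + 1613 = (-12*10*(-4) + 1992) + 1613 = (-120*(-4) + 1992) + 1613 = (480 + 1992) + 1613 = 2472 + 1613 = 4085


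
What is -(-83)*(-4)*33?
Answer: -10956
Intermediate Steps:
-(-83)*(-4)*33 = -83*4*33 = -332*33 = -10956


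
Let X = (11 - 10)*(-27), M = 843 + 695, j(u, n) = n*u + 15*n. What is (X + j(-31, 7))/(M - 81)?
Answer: -139/1457 ≈ -0.095402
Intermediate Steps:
j(u, n) = 15*n + n*u
M = 1538
X = -27 (X = 1*(-27) = -27)
(X + j(-31, 7))/(M - 81) = (-27 + 7*(15 - 31))/(1538 - 81) = (-27 + 7*(-16))/1457 = (-27 - 112)*(1/1457) = -139*1/1457 = -139/1457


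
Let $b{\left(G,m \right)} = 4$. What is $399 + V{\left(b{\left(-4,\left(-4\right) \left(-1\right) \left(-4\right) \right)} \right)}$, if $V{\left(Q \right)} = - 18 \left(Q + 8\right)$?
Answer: $183$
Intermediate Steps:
$V{\left(Q \right)} = -144 - 18 Q$ ($V{\left(Q \right)} = - 18 \left(8 + Q\right) = -144 - 18 Q$)
$399 + V{\left(b{\left(-4,\left(-4\right) \left(-1\right) \left(-4\right) \right)} \right)} = 399 - 216 = 183$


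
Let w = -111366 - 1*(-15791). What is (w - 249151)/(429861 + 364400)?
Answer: -344726/794261 ≈ -0.43402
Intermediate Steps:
w = -95575 (w = -111366 + 15791 = -95575)
(w - 249151)/(429861 + 364400) = (-95575 - 249151)/(429861 + 364400) = -344726/794261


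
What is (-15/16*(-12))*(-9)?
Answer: -405/4 ≈ -101.25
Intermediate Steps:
(-15/16*(-12))*(-9) = (-15*1/16*(-12))*(-9) = -15/16*(-12)*(-9) = (45/4)*(-9) = -405/4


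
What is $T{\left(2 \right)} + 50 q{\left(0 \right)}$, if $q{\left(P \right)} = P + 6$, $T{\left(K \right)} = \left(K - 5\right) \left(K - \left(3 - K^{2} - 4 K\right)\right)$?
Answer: $267$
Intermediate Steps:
$T{\left(K \right)} = \left(-5 + K\right) \left(-3 + K^{2} + 5 K\right)$ ($T{\left(K \right)} = \left(-5 + K\right) \left(K + \left(-3 + K^{2} + 4 K\right)\right) = \left(-5 + K\right) \left(-3 + K^{2} + 5 K\right)$)
$q{\left(P \right)} = 6 + P$
$T{\left(2 \right)} + 50 q{\left(0 \right)} = \left(15 + 2^{3} - 56\right) + 50 \left(6 + 0\right) = \left(15 + 8 - 56\right) + 50 \cdot 6 = -33 + 300 = 267$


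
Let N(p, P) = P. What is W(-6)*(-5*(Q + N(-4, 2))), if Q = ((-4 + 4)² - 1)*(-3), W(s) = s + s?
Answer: 300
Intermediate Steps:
W(s) = 2*s
Q = 3 (Q = (0² - 1)*(-3) = (0 - 1)*(-3) = -1*(-3) = 3)
W(-6)*(-5*(Q + N(-4, 2))) = (2*(-6))*(-5*(3 + 2)) = -(-60)*5 = -12*(-25) = 300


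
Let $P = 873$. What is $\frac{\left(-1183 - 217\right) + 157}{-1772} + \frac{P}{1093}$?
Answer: $\frac{2905555}{1936796} \approx 1.5002$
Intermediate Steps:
$\frac{\left(-1183 - 217\right) + 157}{-1772} + \frac{P}{1093} = \frac{\left(-1183 - 217\right) + 157}{-1772} + \frac{873}{1093} = \left(-1400 + 157\right) \left(- \frac{1}{1772}\right) + 873 \cdot \frac{1}{1093} = \left(-1243\right) \left(- \frac{1}{1772}\right) + \frac{873}{1093} = \frac{1243}{1772} + \frac{873}{1093} = \frac{2905555}{1936796}$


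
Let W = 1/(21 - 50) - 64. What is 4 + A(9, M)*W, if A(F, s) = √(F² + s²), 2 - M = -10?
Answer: -27739/29 ≈ -956.52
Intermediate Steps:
M = 12 (M = 2 - 1*(-10) = 2 + 10 = 12)
W = -1857/29 (W = 1/(-29) - 64 = -1/29 - 64 = -1857/29 ≈ -64.034)
4 + A(9, M)*W = 4 + √(9² + 12²)*(-1857/29) = 4 + √(81 + 144)*(-1857/29) = 4 + √225*(-1857/29) = 4 + 15*(-1857/29) = 4 - 27855/29 = -27739/29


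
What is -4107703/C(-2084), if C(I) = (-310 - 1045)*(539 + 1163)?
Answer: 111019/62330 ≈ 1.7811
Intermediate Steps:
C(I) = -2306210 (C(I) = -1355*1702 = -2306210)
-4107703/C(-2084) = -4107703/(-2306210) = -4107703*(-1/2306210) = 111019/62330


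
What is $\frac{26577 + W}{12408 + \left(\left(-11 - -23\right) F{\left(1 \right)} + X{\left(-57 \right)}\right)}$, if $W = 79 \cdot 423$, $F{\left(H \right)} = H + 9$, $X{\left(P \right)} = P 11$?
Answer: $\frac{19998}{3967} \approx 5.0411$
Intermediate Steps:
$X{\left(P \right)} = 11 P$
$F{\left(H \right)} = 9 + H$
$W = 33417$
$\frac{26577 + W}{12408 + \left(\left(-11 - -23\right) F{\left(1 \right)} + X{\left(-57 \right)}\right)} = \frac{26577 + 33417}{12408 + \left(\left(-11 - -23\right) \left(9 + 1\right) + 11 \left(-57\right)\right)} = \frac{59994}{12408 - \left(627 - \left(-11 + 23\right) 10\right)} = \frac{59994}{12408 + \left(12 \cdot 10 - 627\right)} = \frac{59994}{12408 + \left(120 - 627\right)} = \frac{59994}{12408 - 507} = \frac{59994}{11901} = 59994 \cdot \frac{1}{11901} = \frac{19998}{3967}$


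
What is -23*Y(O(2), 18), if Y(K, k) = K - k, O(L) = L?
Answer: 368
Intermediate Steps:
-23*Y(O(2), 18) = -23*(2 - 1*18) = -23*(2 - 18) = -23*(-16) = 368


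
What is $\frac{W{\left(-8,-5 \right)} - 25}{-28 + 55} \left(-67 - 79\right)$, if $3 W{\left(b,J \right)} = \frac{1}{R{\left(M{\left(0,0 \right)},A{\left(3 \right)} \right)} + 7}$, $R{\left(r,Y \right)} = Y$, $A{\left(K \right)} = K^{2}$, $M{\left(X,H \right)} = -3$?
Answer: $\frac{87527}{648} \approx 135.07$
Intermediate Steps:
$W{\left(b,J \right)} = \frac{1}{48}$ ($W{\left(b,J \right)} = \frac{1}{3 \left(3^{2} + 7\right)} = \frac{1}{3 \left(9 + 7\right)} = \frac{1}{3 \cdot 16} = \frac{1}{3} \cdot \frac{1}{16} = \frac{1}{48}$)
$\frac{W{\left(-8,-5 \right)} - 25}{-28 + 55} \left(-67 - 79\right) = \frac{\frac{1}{48} - 25}{-28 + 55} \left(-67 - 79\right) = - \frac{1199}{48 \cdot 27} \left(-146\right) = \left(- \frac{1199}{48}\right) \frac{1}{27} \left(-146\right) = \left(- \frac{1199}{1296}\right) \left(-146\right) = \frac{87527}{648}$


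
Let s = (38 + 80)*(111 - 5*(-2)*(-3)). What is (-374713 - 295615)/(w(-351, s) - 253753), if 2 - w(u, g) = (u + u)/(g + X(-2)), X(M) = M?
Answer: 3202827184/1212421927 ≈ 2.6417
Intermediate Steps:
s = 9558 (s = 118*(111 + 10*(-3)) = 118*(111 - 30) = 118*81 = 9558)
w(u, g) = 2 - 2*u/(-2 + g) (w(u, g) = 2 - (u + u)/(g - 2) = 2 - 2*u/(-2 + g))
(-374713 - 295615)/(w(-351, s) - 253753) = (-374713 - 295615)/(2*(-2 + 9558 - 1*(-351))/(-2 + 9558) - 253753) = -670328/(2*(-2 + 9558 + 351)/9556 - 253753) = -670328/(2*(1/9556)*9907 - 253753) = -670328/(9907/4778 - 253753) = -670328/(-1212421927/4778) = -670328*(-4778/1212421927) = 3202827184/1212421927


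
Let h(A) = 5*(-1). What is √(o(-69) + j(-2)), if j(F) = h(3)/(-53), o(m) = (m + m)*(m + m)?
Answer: √53494861/53 ≈ 138.00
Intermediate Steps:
h(A) = -5
o(m) = 4*m² (o(m) = (2*m)*(2*m) = 4*m²)
j(F) = 5/53 (j(F) = -5/(-53) = -5*(-1/53) = 5/53)
√(o(-69) + j(-2)) = √(4*(-69)² + 5/53) = √(4*4761 + 5/53) = √(19044 + 5/53) = √(1009337/53) = √53494861/53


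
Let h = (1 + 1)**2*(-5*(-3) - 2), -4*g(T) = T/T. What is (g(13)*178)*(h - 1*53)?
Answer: 89/2 ≈ 44.500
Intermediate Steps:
g(T) = -1/4 (g(T) = -T/(4*T) = -1/4*1 = -1/4)
h = 52 (h = 2**2*(15 - 2) = 4*13 = 52)
(g(13)*178)*(h - 1*53) = (-1/4*178)*(52 - 1*53) = -89*(52 - 53)/2 = -89/2*(-1) = 89/2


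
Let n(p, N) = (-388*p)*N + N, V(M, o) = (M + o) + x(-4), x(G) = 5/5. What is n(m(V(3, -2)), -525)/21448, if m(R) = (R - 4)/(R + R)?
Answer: -14625/3064 ≈ -4.7732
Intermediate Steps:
x(G) = 1 (x(G) = 5*(1/5) = 1)
V(M, o) = 1 + M + o (V(M, o) = (M + o) + 1 = 1 + M + o)
m(R) = (-4 + R)/(2*R) (m(R) = (-4 + R)/((2*R)) = (-4 + R)*(1/(2*R)) = (-4 + R)/(2*R))
n(p, N) = N - 388*N*p (n(p, N) = -388*N*p + N = N - 388*N*p)
n(m(V(3, -2)), -525)/21448 = -525*(1 - 194*(-4 + (1 + 3 - 2))/(1 + 3 - 2))/21448 = -525*(1 - 194*(-4 + 2)/2)*(1/21448) = -525*(1 - 194*(-2)/2)*(1/21448) = -525*(1 - 388*(-1/2))*(1/21448) = -525*(1 + 194)*(1/21448) = -525*195*(1/21448) = -102375*1/21448 = -14625/3064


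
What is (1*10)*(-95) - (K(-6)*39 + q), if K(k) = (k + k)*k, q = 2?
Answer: -3760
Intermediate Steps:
K(k) = 2*k**2 (K(k) = (2*k)*k = 2*k**2)
(1*10)*(-95) - (K(-6)*39 + q) = (1*10)*(-95) - ((2*(-6)**2)*39 + 2) = 10*(-95) - ((2*36)*39 + 2) = -950 - (72*39 + 2) = -950 - (2808 + 2) = -950 - 1*2810 = -950 - 2810 = -3760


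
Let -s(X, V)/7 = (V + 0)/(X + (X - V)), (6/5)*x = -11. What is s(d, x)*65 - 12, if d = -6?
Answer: -25229/17 ≈ -1484.1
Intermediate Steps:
x = -55/6 (x = (5/6)*(-11) = -55/6 ≈ -9.1667)
s(X, V) = -7*V/(-V + 2*X) (s(X, V) = -7*(V + 0)/(X + (X - V)) = -7*V/(-V + 2*X))
s(d, x)*65 - 12 = (7*(-55/6)/(-55/6 - 2*(-6)))*65 - 12 = (7*(-55/6)/(-55/6 + 12))*65 - 12 = (7*(-55/6)/(17/6))*65 - 12 = (7*(-55/6)*(6/17))*65 - 12 = -385/17*65 - 12 = -25025/17 - 12 = -25229/17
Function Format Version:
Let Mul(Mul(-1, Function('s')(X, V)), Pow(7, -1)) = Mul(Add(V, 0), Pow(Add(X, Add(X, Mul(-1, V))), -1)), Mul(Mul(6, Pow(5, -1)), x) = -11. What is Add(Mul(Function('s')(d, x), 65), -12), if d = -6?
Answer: Rational(-25229, 17) ≈ -1484.1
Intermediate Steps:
x = Rational(-55, 6) (x = Mul(Rational(5, 6), -11) = Rational(-55, 6) ≈ -9.1667)
Function('s')(X, V) = Mul(-7, V, Pow(Add(Mul(-1, V), Mul(2, X)), -1)) (Function('s')(X, V) = Mul(-7, Mul(Add(V, 0), Pow(Add(X, Add(X, Mul(-1, V))), -1))) = Mul(-7, Mul(V, Pow(Add(Mul(-1, V), Mul(2, X)), -1))) = Mul(-7, V, Pow(Add(Mul(-1, V), Mul(2, X)), -1)))
Add(Mul(Function('s')(d, x), 65), -12) = Add(Mul(Mul(7, Rational(-55, 6), Pow(Add(Rational(-55, 6), Mul(-2, -6)), -1)), 65), -12) = Add(Mul(Mul(7, Rational(-55, 6), Pow(Add(Rational(-55, 6), 12), -1)), 65), -12) = Add(Mul(Mul(7, Rational(-55, 6), Pow(Rational(17, 6), -1)), 65), -12) = Add(Mul(Mul(7, Rational(-55, 6), Rational(6, 17)), 65), -12) = Add(Mul(Rational(-385, 17), 65), -12) = Add(Rational(-25025, 17), -12) = Rational(-25229, 17)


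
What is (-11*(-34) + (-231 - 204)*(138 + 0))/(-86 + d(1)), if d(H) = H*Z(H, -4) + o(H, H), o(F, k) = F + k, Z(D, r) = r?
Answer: 7457/11 ≈ 677.91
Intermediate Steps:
d(H) = -2*H (d(H) = H*(-4) + (H + H) = -4*H + 2*H = -2*H)
(-11*(-34) + (-231 - 204)*(138 + 0))/(-86 + d(1)) = (-11*(-34) + (-231 - 204)*(138 + 0))/(-86 - 2*1) = (374 - 435*138)/(-86 - 2) = (374 - 60030)/(-88) = -59656*(-1/88) = 7457/11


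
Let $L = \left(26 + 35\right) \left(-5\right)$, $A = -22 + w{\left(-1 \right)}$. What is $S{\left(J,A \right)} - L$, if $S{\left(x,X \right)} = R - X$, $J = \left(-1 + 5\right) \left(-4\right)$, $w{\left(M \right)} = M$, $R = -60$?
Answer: $268$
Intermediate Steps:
$A = -23$ ($A = -22 - 1 = -23$)
$J = -16$ ($J = 4 \left(-4\right) = -16$)
$L = -305$ ($L = 61 \left(-5\right) = -305$)
$S{\left(x,X \right)} = -60 - X$
$S{\left(J,A \right)} - L = \left(-60 - -23\right) - -305 = \left(-60 + 23\right) + 305 = -37 + 305 = 268$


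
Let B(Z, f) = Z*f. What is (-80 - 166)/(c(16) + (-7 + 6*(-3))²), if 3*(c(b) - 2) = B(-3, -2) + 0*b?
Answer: -246/629 ≈ -0.39110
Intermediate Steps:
c(b) = 4 (c(b) = 2 + (-3*(-2) + 0*b)/3 = 2 + (6 + 0)/3 = 2 + (⅓)*6 = 2 + 2 = 4)
(-80 - 166)/(c(16) + (-7 + 6*(-3))²) = (-80 - 166)/(4 + (-7 + 6*(-3))²) = -246/(4 + (-7 - 18)²) = -246/(4 + (-25)²) = -246/(4 + 625) = -246/629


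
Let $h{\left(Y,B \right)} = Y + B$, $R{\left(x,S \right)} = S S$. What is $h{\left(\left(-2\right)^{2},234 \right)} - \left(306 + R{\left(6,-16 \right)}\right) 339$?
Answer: $-190280$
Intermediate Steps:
$R{\left(x,S \right)} = S^{2}$
$h{\left(Y,B \right)} = B + Y$
$h{\left(\left(-2\right)^{2},234 \right)} - \left(306 + R{\left(6,-16 \right)}\right) 339 = \left(234 + \left(-2\right)^{2}\right) - \left(306 + \left(-16\right)^{2}\right) 339 = \left(234 + 4\right) - \left(306 + 256\right) 339 = 238 - 562 \cdot 339 = 238 - 190518 = -190280$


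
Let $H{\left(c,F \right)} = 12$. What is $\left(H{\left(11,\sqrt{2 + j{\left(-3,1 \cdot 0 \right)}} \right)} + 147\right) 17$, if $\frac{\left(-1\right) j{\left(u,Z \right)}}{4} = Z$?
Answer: $2703$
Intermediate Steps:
$j{\left(u,Z \right)} = - 4 Z$
$\left(H{\left(11,\sqrt{2 + j{\left(-3,1 \cdot 0 \right)}} \right)} + 147\right) 17 = \left(12 + 147\right) 17 = 159 \cdot 17 = 2703$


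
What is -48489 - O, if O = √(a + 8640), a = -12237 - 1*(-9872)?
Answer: -48489 - 5*√251 ≈ -48568.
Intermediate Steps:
a = -2365 (a = -12237 + 9872 = -2365)
O = 5*√251 (O = √(-2365 + 8640) = √6275 = 5*√251 ≈ 79.215)
-48489 - O = -48489 - 5*√251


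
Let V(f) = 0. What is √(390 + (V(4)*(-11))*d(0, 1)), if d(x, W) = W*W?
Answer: √390 ≈ 19.748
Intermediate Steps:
d(x, W) = W²
√(390 + (V(4)*(-11))*d(0, 1)) = √(390 + (0*(-11))*1²) = √(390 + 0*1) = √(390 + 0) = √390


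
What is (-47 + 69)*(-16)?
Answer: -352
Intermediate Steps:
(-47 + 69)*(-16) = 22*(-16) = -352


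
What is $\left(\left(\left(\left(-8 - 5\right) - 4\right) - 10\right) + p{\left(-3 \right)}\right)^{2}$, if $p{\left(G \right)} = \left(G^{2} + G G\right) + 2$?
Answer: $49$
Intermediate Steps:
$p{\left(G \right)} = 2 + 2 G^{2}$ ($p{\left(G \right)} = \left(G^{2} + G^{2}\right) + 2 = 2 G^{2} + 2 = 2 + 2 G^{2}$)
$\left(\left(\left(\left(-8 - 5\right) - 4\right) - 10\right) + p{\left(-3 \right)}\right)^{2} = \left(\left(\left(\left(-8 - 5\right) - 4\right) - 10\right) + \left(2 + 2 \left(-3\right)^{2}\right)\right)^{2} = \left(\left(\left(-13 - 4\right) - 10\right) + \left(2 + 2 \cdot 9\right)\right)^{2} = \left(\left(-17 - 10\right) + \left(2 + 18\right)\right)^{2} = \left(-27 + 20\right)^{2} = \left(-7\right)^{2} = 49$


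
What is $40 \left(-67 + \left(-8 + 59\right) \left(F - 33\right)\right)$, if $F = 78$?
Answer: $89120$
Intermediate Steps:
$40 \left(-67 + \left(-8 + 59\right) \left(F - 33\right)\right) = 40 \left(-67 + \left(-8 + 59\right) \left(78 - 33\right)\right) = 40 \left(-67 + 51 \cdot 45\right) = 40 \left(-67 + 2295\right) = 40 \cdot 2228 = 89120$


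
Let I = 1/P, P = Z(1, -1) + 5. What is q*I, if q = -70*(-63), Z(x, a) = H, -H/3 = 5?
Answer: -441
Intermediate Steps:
H = -15 (H = -3*5 = -15)
Z(x, a) = -15
q = 4410
P = -10 (P = -15 + 5 = -10)
I = -⅒ (I = 1/(-10) = -⅒ ≈ -0.10000)
q*I = 4410*(-⅒) = -441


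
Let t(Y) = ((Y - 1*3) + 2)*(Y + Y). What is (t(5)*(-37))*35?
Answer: -51800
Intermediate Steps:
t(Y) = 2*Y*(-1 + Y) (t(Y) = ((Y - 3) + 2)*(2*Y) = ((-3 + Y) + 2)*(2*Y) = (-1 + Y)*(2*Y) = 2*Y*(-1 + Y))
(t(5)*(-37))*35 = ((2*5*(-1 + 5))*(-37))*35 = ((2*5*4)*(-37))*35 = (40*(-37))*35 = -1480*35 = -51800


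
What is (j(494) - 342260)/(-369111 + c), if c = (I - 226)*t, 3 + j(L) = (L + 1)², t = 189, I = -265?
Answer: 48619/230955 ≈ 0.21051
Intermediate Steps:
j(L) = -3 + (1 + L)² (j(L) = -3 + (L + 1)² = -3 + (1 + L)²)
c = -92799 (c = (-265 - 226)*189 = -491*189 = -92799)
(j(494) - 342260)/(-369111 + c) = ((-3 + (1 + 494)²) - 342260)/(-369111 - 92799) = ((-3 + 495²) - 342260)/(-461910) = ((-3 + 245025) - 342260)*(-1/461910) = (245022 - 342260)*(-1/461910) = -97238*(-1/461910) = 48619/230955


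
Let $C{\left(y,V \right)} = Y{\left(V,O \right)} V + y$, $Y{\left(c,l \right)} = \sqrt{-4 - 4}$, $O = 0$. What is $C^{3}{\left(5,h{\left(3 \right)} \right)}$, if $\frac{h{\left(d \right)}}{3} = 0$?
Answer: $125$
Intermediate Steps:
$Y{\left(c,l \right)} = 2 i \sqrt{2}$ ($Y{\left(c,l \right)} = \sqrt{-8} = 2 i \sqrt{2}$)
$h{\left(d \right)} = 0$ ($h{\left(d \right)} = 3 \cdot 0 = 0$)
$C{\left(y,V \right)} = y + 2 i V \sqrt{2}$ ($C{\left(y,V \right)} = 2 i \sqrt{2} V + y = 2 i V \sqrt{2} + y = y + 2 i V \sqrt{2}$)
$C^{3}{\left(5,h{\left(3 \right)} \right)} = \left(5 + 2 i 0 \sqrt{2}\right)^{3} = \left(5 + 0\right)^{3} = 5^{3} = 125$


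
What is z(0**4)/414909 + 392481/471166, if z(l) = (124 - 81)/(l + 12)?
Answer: 977073525443/1172946083364 ≈ 0.83301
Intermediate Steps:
z(l) = 43/(12 + l)
z(0**4)/414909 + 392481/471166 = (43/(12 + 0**4))/414909 + 392481/471166 = (43/(12 + 0))*(1/414909) + 392481*(1/471166) = (43/12)*(1/414909) + 392481/471166 = 43/4978908 + 392481/471166 = 977073525443/1172946083364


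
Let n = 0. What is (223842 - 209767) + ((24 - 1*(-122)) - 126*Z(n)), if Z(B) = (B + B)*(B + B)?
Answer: 14221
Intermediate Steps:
Z(B) = 4*B² (Z(B) = (2*B)*(2*B) = 4*B²)
(223842 - 209767) + ((24 - 1*(-122)) - 126*Z(n)) = (223842 - 209767) + ((24 - 1*(-122)) - 504*0²) = 14075 + ((24 + 122) - 504*0) = 14075 + (146 - 126*0) = 14075 + (146 + 0) = 14075 + 146 = 14221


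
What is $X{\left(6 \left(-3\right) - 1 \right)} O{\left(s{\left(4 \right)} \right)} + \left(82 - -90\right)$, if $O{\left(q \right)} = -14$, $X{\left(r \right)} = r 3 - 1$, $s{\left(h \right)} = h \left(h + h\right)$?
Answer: $984$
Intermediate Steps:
$s{\left(h \right)} = 2 h^{2}$ ($s{\left(h \right)} = h 2 h = 2 h^{2}$)
$X{\left(r \right)} = -1 + 3 r$ ($X{\left(r \right)} = 3 r - 1 = -1 + 3 r$)
$X{\left(6 \left(-3\right) - 1 \right)} O{\left(s{\left(4 \right)} \right)} + \left(82 - -90\right) = \left(-1 + 3 \left(6 \left(-3\right) - 1\right)\right) \left(-14\right) + \left(82 - -90\right) = \left(-1 + 3 \left(-18 - 1\right)\right) \left(-14\right) + \left(82 + 90\right) = \left(-1 + 3 \left(-19\right)\right) \left(-14\right) + 172 = \left(-1 - 57\right) \left(-14\right) + 172 = \left(-58\right) \left(-14\right) + 172 = 812 + 172 = 984$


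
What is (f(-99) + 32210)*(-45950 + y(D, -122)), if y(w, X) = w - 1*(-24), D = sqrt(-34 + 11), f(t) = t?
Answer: -1474729786 + 32111*I*sqrt(23) ≈ -1.4747e+9 + 1.54e+5*I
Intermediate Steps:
D = I*sqrt(23) (D = sqrt(-23) = I*sqrt(23) ≈ 4.7958*I)
y(w, X) = 24 + w (y(w, X) = w + 24 = 24 + w)
(f(-99) + 32210)*(-45950 + y(D, -122)) = (-99 + 32210)*(-45950 + (24 + I*sqrt(23))) = 32111*(-45926 + I*sqrt(23)) = -1474729786 + 32111*I*sqrt(23)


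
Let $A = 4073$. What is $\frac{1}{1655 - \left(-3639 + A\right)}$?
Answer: $\frac{1}{1221} \approx 0.000819$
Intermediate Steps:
$\frac{1}{1655 - \left(-3639 + A\right)} = \frac{1}{1655 + \left(3639 - 4073\right)} = \frac{1}{1655 - 434} = \frac{1}{1221}$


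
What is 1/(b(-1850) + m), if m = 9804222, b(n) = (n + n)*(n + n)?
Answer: 1/23494222 ≈ 4.2564e-8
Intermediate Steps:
b(n) = 4*n² (b(n) = (2*n)*(2*n) = 4*n²)
1/(b(-1850) + m) = 1/(4*(-1850)² + 9804222) = 1/(4*3422500 + 9804222) = 1/(13690000 + 9804222) = 1/23494222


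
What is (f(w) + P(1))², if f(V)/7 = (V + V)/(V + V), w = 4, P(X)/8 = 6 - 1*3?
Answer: 961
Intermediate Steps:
P(X) = 24 (P(X) = 8*(6 - 1*3) = 8*(6 - 3) = 8*3 = 24)
f(V) = 7 (f(V) = 7*((V + V)/(V + V)) = 7*((2*V)/((2*V))) = 7*((2*V)*(1/(2*V))) = 7*1 = 7)
(f(w) + P(1))² = (7 + 24)² = 31² = 961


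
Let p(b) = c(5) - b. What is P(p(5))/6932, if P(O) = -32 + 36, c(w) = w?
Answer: 1/1733 ≈ 0.00057703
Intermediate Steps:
p(b) = 5 - b
P(O) = 4
P(p(5))/6932 = 4/6932 = 4*(1/6932) = 1/1733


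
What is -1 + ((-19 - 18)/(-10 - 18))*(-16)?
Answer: -155/7 ≈ -22.143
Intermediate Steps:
-1 + ((-19 - 18)/(-10 - 18))*(-16) = -1 - 37/(-28)*(-16) = -1 - 37*(-1/28)*(-16) = -1 + (37/28)*(-16) = -1 - 148/7 = -155/7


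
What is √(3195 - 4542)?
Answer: I*√1347 ≈ 36.701*I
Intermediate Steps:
√(3195 - 4542) = √(-1347) = I*√1347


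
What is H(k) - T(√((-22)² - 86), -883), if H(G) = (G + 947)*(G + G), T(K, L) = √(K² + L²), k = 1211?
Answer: 5226676 - 11*√6447 ≈ 5.2258e+6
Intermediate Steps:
H(G) = 2*G*(947 + G) (H(G) = (947 + G)*(2*G) = 2*G*(947 + G))
H(k) - T(√((-22)² - 86), -883) = 2*1211*(947 + 1211) - √((√((-22)² - 86))² + (-883)²) = 2*1211*2158 - √((√(484 - 86))² + 779689) = 5226676 - √((√398)² + 779689) = 5226676 - √(398 + 779689) = 5226676 - √780087 = 5226676 - 11*√6447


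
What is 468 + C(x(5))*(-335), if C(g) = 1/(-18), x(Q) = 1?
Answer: 8759/18 ≈ 486.61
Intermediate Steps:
C(g) = -1/18
468 + C(x(5))*(-335) = 468 - 1/18*(-335) = 468 + 335/18 = 8759/18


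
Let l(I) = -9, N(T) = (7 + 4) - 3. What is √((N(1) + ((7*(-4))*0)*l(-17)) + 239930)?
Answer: √239938 ≈ 489.83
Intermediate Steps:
N(T) = 8 (N(T) = 11 - 3 = 8)
√((N(1) + ((7*(-4))*0)*l(-17)) + 239930) = √((8 + ((7*(-4))*0)*(-9)) + 239930) = √((8 - 28*0*(-9)) + 239930) = √((8 + 0*(-9)) + 239930) = √((8 + 0) + 239930) = √(8 + 239930) = √239938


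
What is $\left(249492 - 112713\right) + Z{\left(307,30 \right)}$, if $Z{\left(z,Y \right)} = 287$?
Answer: $137066$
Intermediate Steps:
$\left(249492 - 112713\right) + Z{\left(307,30 \right)} = \left(249492 - 112713\right) + 287 = 136779 + 287 = 137066$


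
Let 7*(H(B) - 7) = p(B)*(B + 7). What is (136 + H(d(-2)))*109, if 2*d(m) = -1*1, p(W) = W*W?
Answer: 874289/56 ≈ 15612.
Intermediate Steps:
p(W) = W²
d(m) = -½ (d(m) = (-1*1)/2 = (½)*(-1) = -½)
H(B) = 7 + B²*(7 + B)/7 (H(B) = 7 + (B²*(B + 7))/7 = 7 + (B²*(7 + B))/7 = 7 + B²*(7 + B)/7)
(136 + H(d(-2)))*109 = (136 + (7 + (-½)² + (-½)³/7))*109 = (136 + (7 + ¼ + (⅐)*(-⅛)))*109 = (136 + (7 + ¼ - 1/56))*109 = (136 + 405/56)*109 = (8021/56)*109 = 874289/56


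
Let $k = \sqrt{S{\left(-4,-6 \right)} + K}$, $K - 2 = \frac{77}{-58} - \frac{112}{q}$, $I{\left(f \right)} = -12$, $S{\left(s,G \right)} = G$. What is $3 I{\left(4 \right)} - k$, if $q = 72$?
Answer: $-36 - \frac{i \sqrt{208394}}{174} \approx -36.0 - 2.6236 i$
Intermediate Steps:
$K = - \frac{461}{522}$ ($K = 2 + \left(\frac{77}{-58} - \frac{112}{72}\right) = 2 + \left(77 \left(- \frac{1}{58}\right) - \frac{14}{9}\right) = 2 - \frac{1505}{522} = - \frac{461}{522} \approx -0.88314$)
$k = \frac{i \sqrt{208394}}{174}$ ($k = \sqrt{-6 - \frac{461}{522}} = \sqrt{- \frac{3593}{522}} = \frac{i \sqrt{208394}}{174} \approx 2.6236 i$)
$3 I{\left(4 \right)} - k = 3 \left(-12\right) - \frac{i \sqrt{208394}}{174} = -36 - \frac{i \sqrt{208394}}{174}$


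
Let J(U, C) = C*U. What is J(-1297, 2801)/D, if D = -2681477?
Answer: 3632897/2681477 ≈ 1.3548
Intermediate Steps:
J(-1297, 2801)/D = (2801*(-1297))/(-2681477) = -3632897*(-1/2681477) = 3632897/2681477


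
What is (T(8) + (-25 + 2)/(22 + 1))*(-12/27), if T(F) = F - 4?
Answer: -4/3 ≈ -1.3333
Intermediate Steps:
T(F) = -4 + F
(T(8) + (-25 + 2)/(22 + 1))*(-12/27) = ((-4 + 8) + (-25 + 2)/(22 + 1))*(-12/27) = (4 - 23/23)*(-12*1/27) = (4 - 23*1/23)*(-4/9) = (4 - 1)*(-4/9) = 3*(-4/9) = -4/3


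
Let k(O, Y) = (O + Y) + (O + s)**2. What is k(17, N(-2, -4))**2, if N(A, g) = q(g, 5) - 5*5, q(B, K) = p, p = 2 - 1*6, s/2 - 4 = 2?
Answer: 687241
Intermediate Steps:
s = 12 (s = 8 + 2*2 = 8 + 4 = 12)
p = -4 (p = 2 - 6 = -4)
q(B, K) = -4
N(A, g) = -29 (N(A, g) = -4 - 5*5 = -4 - 25 = -29)
k(O, Y) = O + Y + (12 + O)**2 (k(O, Y) = (O + Y) + (O + 12)**2 = (O + Y) + (12 + O)**2 = O + Y + (12 + O)**2)
k(17, N(-2, -4))**2 = (17 - 29 + (12 + 17)**2)**2 = (17 - 29 + 29**2)**2 = (17 - 29 + 841)**2 = 829**2 = 687241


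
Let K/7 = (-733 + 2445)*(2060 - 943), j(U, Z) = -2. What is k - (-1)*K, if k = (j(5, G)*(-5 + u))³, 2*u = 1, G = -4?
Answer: 13386857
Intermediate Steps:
u = ½ (u = (½)*1 = ½ ≈ 0.50000)
K = 13386128 (K = 7*((-733 + 2445)*(2060 - 943)) = 7*(1712*1117) = 7*1912304 = 13386128)
k = 729 (k = (-2*(-5 + ½))³ = (-2*(-9/2))³ = 9³ = 729)
k - (-1)*K = 729 - (-1)*13386128 = 729 - 1*(-13386128) = 729 + 13386128 = 13386857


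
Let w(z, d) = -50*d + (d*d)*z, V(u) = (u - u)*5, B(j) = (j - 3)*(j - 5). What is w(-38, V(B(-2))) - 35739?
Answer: -35739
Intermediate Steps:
B(j) = (-5 + j)*(-3 + j) (B(j) = (-3 + j)*(-5 + j) = (-5 + j)*(-3 + j))
V(u) = 0 (V(u) = 0*5 = 0)
w(z, d) = -50*d + z*d² (w(z, d) = -50*d + d²*z = -50*d + z*d²)
w(-38, V(B(-2))) - 35739 = 0*(-50 + 0*(-38)) - 35739 = 0*(-50 + 0) - 35739 = 0*(-50) - 35739 = 0 - 35739 = -35739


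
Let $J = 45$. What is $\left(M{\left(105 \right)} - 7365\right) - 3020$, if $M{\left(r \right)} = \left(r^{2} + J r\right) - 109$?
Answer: $5256$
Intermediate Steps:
$M{\left(r \right)} = -109 + r^{2} + 45 r$ ($M{\left(r \right)} = \left(r^{2} + 45 r\right) - 109 = -109 + r^{2} + 45 r$)
$\left(M{\left(105 \right)} - 7365\right) - 3020 = \left(\left(-109 + 105^{2} + 45 \cdot 105\right) - 7365\right) - 3020 = \left(\left(-109 + 11025 + 4725\right) - 7365\right) - 3020 = \left(15641 - 7365\right) - 3020 = 8276 - 3020 = 5256$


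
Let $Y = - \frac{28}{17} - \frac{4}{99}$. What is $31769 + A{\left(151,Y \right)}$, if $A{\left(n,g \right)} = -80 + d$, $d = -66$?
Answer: $31623$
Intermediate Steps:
$Y = - \frac{2840}{1683}$ ($Y = \left(-28\right) \frac{1}{17} - \frac{4}{99} = - \frac{28}{17} - \frac{4}{99} = - \frac{2840}{1683} \approx -1.6875$)
$A{\left(n,g \right)} = -146$ ($A{\left(n,g \right)} = -80 - 66 = -146$)
$31769 + A{\left(151,Y \right)} = 31769 - 146 = 31623$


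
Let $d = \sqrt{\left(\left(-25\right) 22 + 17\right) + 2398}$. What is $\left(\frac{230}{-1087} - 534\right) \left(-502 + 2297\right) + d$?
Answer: $- \frac{1042334960}{1087} + \sqrt{1865} \approx -9.5887 \cdot 10^{5}$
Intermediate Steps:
$d = \sqrt{1865}$ ($d = \sqrt{\left(-550 + 17\right) + 2398} = \sqrt{-533 + 2398} = \sqrt{1865} \approx 43.186$)
$\left(\frac{230}{-1087} - 534\right) \left(-502 + 2297\right) + d = \left(\frac{230}{-1087} - 534\right) \left(-502 + 2297\right) + \sqrt{1865} = \left(230 \left(- \frac{1}{1087}\right) - 534\right) 1795 + \sqrt{1865} = \left(- \frac{230}{1087} - 534\right) 1795 + \sqrt{1865} = \left(- \frac{580688}{1087}\right) 1795 + \sqrt{1865} = - \frac{1042334960}{1087} + \sqrt{1865}$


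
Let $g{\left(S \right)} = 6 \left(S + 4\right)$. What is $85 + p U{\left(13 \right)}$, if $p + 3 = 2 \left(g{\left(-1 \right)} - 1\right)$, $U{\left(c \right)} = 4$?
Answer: $209$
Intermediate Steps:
$g{\left(S \right)} = 24 + 6 S$ ($g{\left(S \right)} = 6 \left(4 + S\right) = 24 + 6 S$)
$p = 31$ ($p = -3 + 2 \left(\left(24 + 6 \left(-1\right)\right) - 1\right) = -3 + 2 \left(\left(24 - 6\right) - 1\right) = -3 + 2 \left(18 - 1\right) = -3 + 2 \cdot 17 = -3 + 34 = 31$)
$85 + p U{\left(13 \right)} = 85 + 31 \cdot 4 = 85 + 124 = 209$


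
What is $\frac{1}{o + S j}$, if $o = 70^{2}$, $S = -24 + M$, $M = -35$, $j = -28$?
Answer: $\frac{1}{6552} \approx 0.00015263$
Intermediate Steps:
$S = -59$ ($S = -24 - 35 = -59$)
$o = 4900$
$\frac{1}{o + S j} = \frac{1}{4900 - -1652} = \frac{1}{4900 + 1652} = \frac{1}{6552}$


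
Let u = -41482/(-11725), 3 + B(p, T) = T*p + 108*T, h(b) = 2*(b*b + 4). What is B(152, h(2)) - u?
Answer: 6957049/1675 ≈ 4153.5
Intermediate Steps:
h(b) = 8 + 2*b² (h(b) = 2*(b² + 4) = 2*(4 + b²) = 8 + 2*b²)
B(p, T) = -3 + 108*T + T*p (B(p, T) = -3 + (T*p + 108*T) = -3 + (108*T + T*p) = -3 + 108*T + T*p)
u = 5926/1675 (u = -41482*(-1/11725) = 5926/1675 ≈ 3.5379)
B(152, h(2)) - u = (-3 + 108*(8 + 2*2²) + (8 + 2*2²)*152) - 1*5926/1675 = (-3 + 108*(8 + 2*4) + (8 + 2*4)*152) - 5926/1675 = (-3 + 108*(8 + 8) + (8 + 8)*152) - 5926/1675 = (-3 + 108*16 + 16*152) - 5926/1675 = (-3 + 1728 + 2432) - 5926/1675 = 4157 - 5926/1675 = 6957049/1675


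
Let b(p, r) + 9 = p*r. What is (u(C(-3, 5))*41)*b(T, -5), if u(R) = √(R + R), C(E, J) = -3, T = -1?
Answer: -164*I*√6 ≈ -401.72*I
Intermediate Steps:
b(p, r) = -9 + p*r
u(R) = √2*√R (u(R) = √(2*R) = √2*√R)
(u(C(-3, 5))*41)*b(T, -5) = ((√2*√(-3))*41)*(-9 - 1*(-5)) = ((√2*(I*√3))*41)*(-9 + 5) = ((I*√6)*41)*(-4) = (41*I*√6)*(-4) = -164*I*√6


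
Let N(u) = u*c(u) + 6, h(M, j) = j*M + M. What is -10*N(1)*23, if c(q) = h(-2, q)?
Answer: -460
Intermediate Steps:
h(M, j) = M + M*j (h(M, j) = M*j + M = M + M*j)
c(q) = -2 - 2*q (c(q) = -2*(1 + q) = -2 - 2*q)
N(u) = 6 + u*(-2 - 2*u) (N(u) = u*(-2 - 2*u) + 6 = 6 + u*(-2 - 2*u))
-10*N(1)*23 = -10*(6 - 2*1 - 2*1²)*23 = -10*(6 - 2 - 2*1)*23 = -10*(6 - 2 - 2)*23 = -10*2*23 = -20*23 = -460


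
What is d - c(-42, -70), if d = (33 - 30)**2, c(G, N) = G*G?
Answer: -1755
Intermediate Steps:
c(G, N) = G**2
d = 9 (d = 3**2 = 9)
d - c(-42, -70) = 9 - 1*(-42)**2 = 9 - 1*1764 = 9 - 1764 = -1755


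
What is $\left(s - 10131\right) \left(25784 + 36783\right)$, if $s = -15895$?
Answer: $-1628368742$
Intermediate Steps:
$\left(s - 10131\right) \left(25784 + 36783\right) = \left(-15895 - 10131\right) \left(25784 + 36783\right) = \left(-26026\right) 62567 = -1628368742$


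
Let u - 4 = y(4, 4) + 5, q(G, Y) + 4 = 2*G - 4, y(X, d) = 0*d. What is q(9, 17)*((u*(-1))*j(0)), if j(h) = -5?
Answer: 450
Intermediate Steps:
y(X, d) = 0
q(G, Y) = -8 + 2*G (q(G, Y) = -4 + (2*G - 4) = -4 + (-4 + 2*G) = -8 + 2*G)
u = 9 (u = 4 + (0 + 5) = 4 + 5 = 9)
q(9, 17)*((u*(-1))*j(0)) = (-8 + 2*9)*((9*(-1))*(-5)) = (-8 + 18)*(-9*(-5)) = 10*45 = 450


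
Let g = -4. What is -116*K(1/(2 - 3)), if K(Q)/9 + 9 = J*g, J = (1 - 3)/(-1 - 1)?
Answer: 13572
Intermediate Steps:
J = 1 (J = -2/(-2) = -2*(-1/2) = 1)
K(Q) = -117 (K(Q) = -81 + 9*(1*(-4)) = -81 + 9*(-4) = -81 - 36 = -117)
-116*K(1/(2 - 3)) = -116*(-117) = 13572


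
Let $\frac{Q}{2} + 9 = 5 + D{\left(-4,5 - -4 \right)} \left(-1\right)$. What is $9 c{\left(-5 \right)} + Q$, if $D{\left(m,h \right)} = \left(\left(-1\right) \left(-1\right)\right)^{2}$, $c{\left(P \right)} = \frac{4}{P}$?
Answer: $- \frac{86}{5} \approx -17.2$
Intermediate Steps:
$D{\left(m,h \right)} = 1$ ($D{\left(m,h \right)} = 1^{2} = 1$)
$Q = -10$ ($Q = -18 + 2 \left(5 + 1 \left(-1\right)\right) = -18 + 2 \left(5 - 1\right) = -18 + 2 \cdot 4 = -18 + 8 = -10$)
$9 c{\left(-5 \right)} + Q = 9 \frac{4}{-5} - 10 = 9 \cdot 4 \left(- \frac{1}{5}\right) - 10 = 9 \left(- \frac{4}{5}\right) - 10 = - \frac{36}{5} - 10 = - \frac{86}{5}$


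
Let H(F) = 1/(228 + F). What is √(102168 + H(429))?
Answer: √4900079521/219 ≈ 319.64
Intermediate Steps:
√(102168 + H(429)) = √(102168 + 1/(228 + 429)) = √(102168 + 1/657) = √(67124377/657) = √4900079521/219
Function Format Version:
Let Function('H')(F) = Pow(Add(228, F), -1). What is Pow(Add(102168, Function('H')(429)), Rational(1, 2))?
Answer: Mul(Rational(1, 219), Pow(4900079521, Rational(1, 2))) ≈ 319.64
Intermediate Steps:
Pow(Add(102168, Function('H')(429)), Rational(1, 2)) = Pow(Add(102168, Pow(Add(228, 429), -1)), Rational(1, 2)) = Pow(Add(102168, Pow(657, -1)), Rational(1, 2)) = Pow(Add(102168, Rational(1, 657)), Rational(1, 2)) = Pow(Rational(67124377, 657), Rational(1, 2)) = Mul(Rational(1, 219), Pow(4900079521, Rational(1, 2)))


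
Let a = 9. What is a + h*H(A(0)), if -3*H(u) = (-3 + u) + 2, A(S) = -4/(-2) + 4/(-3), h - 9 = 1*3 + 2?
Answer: 95/9 ≈ 10.556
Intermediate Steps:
h = 14 (h = 9 + (1*3 + 2) = 9 + (3 + 2) = 9 + 5 = 14)
A(S) = ⅔ (A(S) = -4*(-½) + 4*(-⅓) = 2 - 4/3 = ⅔)
H(u) = ⅓ - u/3 (H(u) = -((-3 + u) + 2)/3 = -(-1 + u)/3 = ⅓ - u/3)
a + h*H(A(0)) = 9 + 14*(⅓ - ⅓*⅔) = 9 + 14*(⅓ - 2/9) = 9 + 14*(⅑) = 9 + 14/9 = 95/9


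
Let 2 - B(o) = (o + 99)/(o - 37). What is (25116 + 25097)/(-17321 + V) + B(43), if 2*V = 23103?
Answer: -1051313/34617 ≈ -30.370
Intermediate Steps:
V = 23103/2 (V = (1/2)*23103 = 23103/2 ≈ 11552.)
B(o) = 2 - (99 + o)/(-37 + o) (B(o) = 2 - (o + 99)/(o - 37) = 2 - (99 + o)/(-37 + o))
(25116 + 25097)/(-17321 + V) + B(43) = (25116 + 25097)/(-17321 + 23103/2) + (-173 + 43)/(-37 + 43) = 50213/(-11539/2) - 130/6 = 50213*(-2/11539) + (1/6)*(-130) = -100426/11539 - 65/3 = -1051313/34617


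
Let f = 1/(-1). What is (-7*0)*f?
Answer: 0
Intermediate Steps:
f = -1
(-7*0)*f = -7*0*(-1) = 0*(-1) = 0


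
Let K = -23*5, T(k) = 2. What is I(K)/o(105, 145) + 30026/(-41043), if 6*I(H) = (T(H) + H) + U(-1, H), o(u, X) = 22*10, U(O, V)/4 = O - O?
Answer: -4919131/6019640 ≈ -0.81718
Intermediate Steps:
U(O, V) = 0 (U(O, V) = 4*(O - O) = 4*0 = 0)
o(u, X) = 220
K = -115
I(H) = ⅓ + H/6 (I(H) = ((2 + H) + 0)/6 = (2 + H)/6 = ⅓ + H/6)
I(K)/o(105, 145) + 30026/(-41043) = (⅓ + (⅙)*(-115))/220 + 30026/(-41043) = (⅓ - 115/6)*(1/220) + 30026*(-1/41043) = -113/6*1/220 - 30026/41043 = -113/1320 - 30026/41043 = -4919131/6019640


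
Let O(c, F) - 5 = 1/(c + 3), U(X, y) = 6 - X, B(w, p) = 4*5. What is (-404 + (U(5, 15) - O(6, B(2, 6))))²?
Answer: 13490929/81 ≈ 1.6655e+5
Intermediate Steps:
B(w, p) = 20
O(c, F) = 5 + 1/(3 + c) (O(c, F) = 5 + 1/(c + 3) = 5 + 1/(3 + c))
(-404 + (U(5, 15) - O(6, B(2, 6))))² = (-404 + ((6 - 1*5) - (16 + 5*6)/(3 + 6)))² = (-404 + ((6 - 5) - (16 + 30)/9))² = (-404 + (1 - 46/9))² = (-404 - 37/9)² = (-3673/9)² = 13490929/81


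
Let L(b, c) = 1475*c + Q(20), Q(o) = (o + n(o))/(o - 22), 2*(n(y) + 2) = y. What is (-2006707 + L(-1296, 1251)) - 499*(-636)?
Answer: 155868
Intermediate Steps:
n(y) = -2 + y/2
Q(o) = (-2 + 3*o/2)/(-22 + o) (Q(o) = (o + (-2 + o/2))/(o - 22) = (-2 + 3*o/2)/(-22 + o))
L(b, c) = -14 + 1475*c (L(b, c) = 1475*c + (-4 + 3*20)/(2*(-22 + 20)) = 1475*c + (½)*(-4 + 60)/(-2) = 1475*c + (½)*(-½)*56 = 1475*c - 14 = -14 + 1475*c)
(-2006707 + L(-1296, 1251)) - 499*(-636) = (-2006707 + (-14 + 1475*1251)) - 499*(-636) = (-2006707 + (-14 + 1845225)) + 317364 = (-2006707 + 1845211) + 317364 = -161496 + 317364 = 155868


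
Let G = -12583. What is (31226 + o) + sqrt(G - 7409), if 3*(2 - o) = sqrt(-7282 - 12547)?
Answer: 31228 + 14*I*sqrt(102) - I*sqrt(19829)/3 ≈ 31228.0 + 94.455*I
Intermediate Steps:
o = 2 - I*sqrt(19829)/3 (o = 2 - sqrt(-7282 - 12547)/3 = 2 - I*sqrt(19829)/3 ≈ 2.0 - 46.938*I)
(31226 + o) + sqrt(G - 7409) = (31226 + (2 - I*sqrt(19829)/3)) + sqrt(-12583 - 7409) = (31228 - I*sqrt(19829)/3) + sqrt(-19992) = (31228 - I*sqrt(19829)/3) + 14*I*sqrt(102) = 31228 + 14*I*sqrt(102) - I*sqrt(19829)/3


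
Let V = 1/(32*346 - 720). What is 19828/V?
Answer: 205259456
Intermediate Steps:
V = 1/10352 (V = 1/(11072 - 720) = 1/10352 ≈ 9.6600e-5)
19828/V = 19828/(1/10352) = 19828*10352 = 205259456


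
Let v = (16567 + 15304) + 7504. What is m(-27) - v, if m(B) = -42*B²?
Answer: -69993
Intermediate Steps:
v = 39375 (v = 31871 + 7504 = 39375)
m(-27) - v = -42*(-27)² - 1*39375 = -42*729 - 39375 = -30618 - 39375 = -69993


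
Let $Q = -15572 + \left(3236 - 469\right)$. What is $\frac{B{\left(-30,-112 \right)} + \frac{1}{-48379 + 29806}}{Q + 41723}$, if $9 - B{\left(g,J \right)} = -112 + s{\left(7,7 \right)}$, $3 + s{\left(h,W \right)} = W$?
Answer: $\frac{1086520}{268547007} \approx 0.0040459$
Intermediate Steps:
$s{\left(h,W \right)} = -3 + W$
$Q = -12805$ ($Q = -15572 + \left(3236 - 469\right) = -15572 + 2767 = -12805$)
$B{\left(g,J \right)} = 117$ ($B{\left(g,J \right)} = 9 - \left(-112 + \left(-3 + 7\right)\right) = 9 - \left(-112 + 4\right) = 9 - -108 = 9 + 108 = 117$)
$\frac{B{\left(-30,-112 \right)} + \frac{1}{-48379 + 29806}}{Q + 41723} = \frac{117 + \frac{1}{-48379 + 29806}}{-12805 + 41723} = \frac{117 + \frac{1}{-18573}}{28918} = \left(117 - \frac{1}{18573}\right) \frac{1}{28918} = \frac{2173040}{18573} \cdot \frac{1}{28918} = \frac{1086520}{268547007}$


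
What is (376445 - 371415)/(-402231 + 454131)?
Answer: 503/5190 ≈ 0.096917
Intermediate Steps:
(376445 - 371415)/(-402231 + 454131) = 5030/51900 = 5030*(1/51900) = 503/5190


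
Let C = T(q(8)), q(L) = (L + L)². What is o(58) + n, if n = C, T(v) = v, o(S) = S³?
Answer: 195368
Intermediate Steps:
q(L) = 4*L² (q(L) = (2*L)² = 4*L²)
C = 256 (C = 4*8² = 4*64 = 256)
n = 256
o(58) + n = 58³ + 256 = 195112 + 256 = 195368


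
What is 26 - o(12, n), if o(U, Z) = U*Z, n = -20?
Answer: 266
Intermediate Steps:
26 - o(12, n) = 26 - 12*(-20) = 26 - 1*(-240) = 26 + 240 = 266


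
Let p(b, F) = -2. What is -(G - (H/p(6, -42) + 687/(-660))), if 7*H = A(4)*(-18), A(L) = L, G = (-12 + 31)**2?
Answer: -549623/1540 ≈ -356.90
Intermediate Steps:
G = 361 (G = 19**2 = 361)
H = -72/7 (H = (4*(-18))/7 = (1/7)*(-72) = -72/7 ≈ -10.286)
-(G - (H/p(6, -42) + 687/(-660))) = -(361 - (-72/7/(-2) + 687/(-660))) = -(361 - (-72/7*(-1/2) + 687*(-1/660))) = -(361 - (36/7 - 229/220)) = -(361 - 1*6317/1540) = -(361 - 6317/1540) = -1*549623/1540 = -549623/1540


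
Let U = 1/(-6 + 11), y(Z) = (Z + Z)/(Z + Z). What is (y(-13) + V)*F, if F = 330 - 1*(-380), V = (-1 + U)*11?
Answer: -5538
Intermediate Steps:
y(Z) = 1 (y(Z) = (2*Z)/((2*Z)) = (2*Z)*(1/(2*Z)) = 1)
U = 1/5 ≈ 0.20000
V = -44/5 (V = (-1 + 1/5)*11 = -4/5*11 = -44/5 ≈ -8.8000)
F = 710 (F = 330 + 380 = 710)
(y(-13) + V)*F = (1 - 44/5)*710 = -39/5*710 = -5538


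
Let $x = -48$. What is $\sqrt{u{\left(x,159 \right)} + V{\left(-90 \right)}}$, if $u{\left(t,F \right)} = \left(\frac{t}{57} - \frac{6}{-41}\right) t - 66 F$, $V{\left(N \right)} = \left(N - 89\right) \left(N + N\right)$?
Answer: $\frac{7 \sqrt{269479470}}{779} \approx 147.51$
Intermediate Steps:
$V{\left(N \right)} = 2 N \left(-89 + N\right)$ ($V{\left(N \right)} = \left(-89 + N\right) 2 N = 2 N \left(-89 + N\right)$)
$u{\left(t,F \right)} = - 66 F + t \left(\frac{6}{41} + \frac{t}{57}\right)$ ($u{\left(t,F \right)} = \left(t \frac{1}{57} - - \frac{6}{41}\right) t - 66 F = \left(\frac{t}{57} + \frac{6}{41}\right) t - 66 F = \left(\frac{6}{41} + \frac{t}{57}\right) t - 66 F = t \left(\frac{6}{41} + \frac{t}{57}\right) - 66 F = - 66 F + t \left(\frac{6}{41} + \frac{t}{57}\right)$)
$\sqrt{u{\left(x,159 \right)} + V{\left(-90 \right)}} = \sqrt{\left(\left(-66\right) 159 + \frac{\left(-48\right)^{2}}{57} + \frac{6}{41} \left(-48\right)\right) + 2 \left(-90\right) \left(-89 - 90\right)} = \sqrt{\left(-10494 + \frac{1}{57} \cdot 2304 - \frac{288}{41}\right) + 2 \left(-90\right) \left(-179\right)} = \sqrt{\left(-10494 + \frac{768}{19} - \frac{288}{41}\right) + 32220} = \sqrt{- \frac{8148810}{779} + 32220} = \sqrt{\frac{16950570}{779}} = \frac{7 \sqrt{269479470}}{779}$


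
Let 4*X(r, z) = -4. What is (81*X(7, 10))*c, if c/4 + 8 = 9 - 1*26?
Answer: 8100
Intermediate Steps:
X(r, z) = -1 (X(r, z) = (1/4)*(-4) = -1)
c = -100 (c = -32 + 4*(9 - 1*26) = -32 + 4*(9 - 26) = -32 + 4*(-17) = -32 - 68 = -100)
(81*X(7, 10))*c = (81*(-1))*(-100) = -81*(-100) = 8100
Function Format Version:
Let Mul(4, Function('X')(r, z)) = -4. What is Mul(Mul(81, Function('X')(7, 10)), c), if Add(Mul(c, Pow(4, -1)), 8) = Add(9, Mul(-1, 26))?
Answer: 8100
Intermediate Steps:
Function('X')(r, z) = -1 (Function('X')(r, z) = Mul(Rational(1, 4), -4) = -1)
c = -100 (c = Add(-32, Mul(4, Add(9, Mul(-1, 26)))) = Add(-32, Mul(4, Add(9, -26))) = Add(-32, Mul(4, -17)) = Add(-32, -68) = -100)
Mul(Mul(81, Function('X')(7, 10)), c) = Mul(Mul(81, -1), -100) = Mul(-81, -100) = 8100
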